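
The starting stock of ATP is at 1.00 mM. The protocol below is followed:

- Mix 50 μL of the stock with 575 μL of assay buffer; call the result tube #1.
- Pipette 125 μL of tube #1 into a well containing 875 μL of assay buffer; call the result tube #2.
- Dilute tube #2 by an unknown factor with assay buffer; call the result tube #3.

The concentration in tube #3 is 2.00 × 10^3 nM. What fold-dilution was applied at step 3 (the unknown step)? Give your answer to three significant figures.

5.00-fold

Step 1: 50 μL + 575 μL = 625 μL total → factor 625/50 = 12.5
Step 2: 125 μL + 875 μL = 1000 μL total → factor 1000/125 = 8
Step 3: unknown factor x
Product of known-step factors = 100
Overall factor = 1.00 mM / (2.00 × 10^3 nM) = 500
x = 500 / 100 = 5.00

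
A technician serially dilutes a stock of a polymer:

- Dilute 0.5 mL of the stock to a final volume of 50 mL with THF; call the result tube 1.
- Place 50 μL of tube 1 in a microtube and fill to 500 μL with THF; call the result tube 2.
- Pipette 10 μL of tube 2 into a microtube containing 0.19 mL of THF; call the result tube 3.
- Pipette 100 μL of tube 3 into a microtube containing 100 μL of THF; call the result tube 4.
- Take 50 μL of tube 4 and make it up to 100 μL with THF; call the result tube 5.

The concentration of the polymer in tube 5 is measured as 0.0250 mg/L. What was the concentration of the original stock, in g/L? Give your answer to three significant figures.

Step 1: 0.5 mL brought to 50 mL → factor 50/0.5 = 100
Step 2: 50 μL brought to 500 μL → factor 500/50 = 10
Step 3: 10 μL + 0.19 mL = 200 μL total → factor 200/10 = 20
Step 4: 100 μL + 100 μL = 200 μL total → factor 200/100 = 2
Step 5: 50 μL brought to 100 μL → factor 100/50 = 2
Overall dilution factor = 100 × 10 × 20 × 2 × 2 = 80000
Stock = 0.0250 mg/L × 80000 = 2000 mg/L = 2.00 g/L

2.00 g/L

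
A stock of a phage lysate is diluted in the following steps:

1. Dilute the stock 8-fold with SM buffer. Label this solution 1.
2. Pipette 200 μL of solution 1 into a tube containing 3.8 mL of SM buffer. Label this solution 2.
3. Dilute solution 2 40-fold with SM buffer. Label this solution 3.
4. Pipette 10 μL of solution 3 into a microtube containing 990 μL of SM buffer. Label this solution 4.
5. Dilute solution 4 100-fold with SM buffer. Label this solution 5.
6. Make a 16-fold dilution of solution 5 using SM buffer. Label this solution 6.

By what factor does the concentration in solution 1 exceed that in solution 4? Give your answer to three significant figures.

Step 1: 8-fold → factor 8
Step 2: 200 μL + 3.8 mL = 4000 μL total → factor 4000/200 = 20
Step 3: 40-fold → factor 40
Step 4: 10 μL + 990 μL = 1000 μL total → factor 1000/10 = 100
Dilution factor to solution 1 = 8; to solution 4 = 6.4 × 10^5
[solution 1]/[solution 4] = (factor to solution 4)/(factor to solution 1) = 6.4 × 10^5/8 = 8.00 × 10^4

8.00 × 10^4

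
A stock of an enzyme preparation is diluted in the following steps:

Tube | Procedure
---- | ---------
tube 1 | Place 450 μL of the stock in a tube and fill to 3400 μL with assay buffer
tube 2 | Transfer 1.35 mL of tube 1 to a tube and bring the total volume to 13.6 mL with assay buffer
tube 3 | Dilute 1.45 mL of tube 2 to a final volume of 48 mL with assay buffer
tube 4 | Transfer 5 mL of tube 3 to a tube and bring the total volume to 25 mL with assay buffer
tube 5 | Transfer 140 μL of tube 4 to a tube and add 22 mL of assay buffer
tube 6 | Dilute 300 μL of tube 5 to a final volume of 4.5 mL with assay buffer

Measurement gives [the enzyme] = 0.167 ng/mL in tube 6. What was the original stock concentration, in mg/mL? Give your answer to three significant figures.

Step 1: 450 μL brought to 3400 μL → factor 3400/450 = 7.5556
Step 2: 1.35 mL brought to 13.6 mL → factor 13.6/1.35 = 10.074
Step 3: 1.45 mL brought to 48 mL → factor 48/1.45 = 33.103
Step 4: 5 mL brought to 25 mL → factor 25/5 = 5
Step 5: 140 μL + 22 mL = 22140 μL total → factor 22140/140 = 158.14
Step 6: 300 μL brought to 4.5 mL → factor 4500/300 = 15
Overall dilution factor = 7.5556 × 10.074 × 33.103 × 5 × 158.14 × 15 = 2.9885 × 10^7
Stock = 0.167 ng/mL × 2.9885 × 10^7 = 4.991 × 10^6 ng/mL = 4.99 mg/mL

4.99 mg/mL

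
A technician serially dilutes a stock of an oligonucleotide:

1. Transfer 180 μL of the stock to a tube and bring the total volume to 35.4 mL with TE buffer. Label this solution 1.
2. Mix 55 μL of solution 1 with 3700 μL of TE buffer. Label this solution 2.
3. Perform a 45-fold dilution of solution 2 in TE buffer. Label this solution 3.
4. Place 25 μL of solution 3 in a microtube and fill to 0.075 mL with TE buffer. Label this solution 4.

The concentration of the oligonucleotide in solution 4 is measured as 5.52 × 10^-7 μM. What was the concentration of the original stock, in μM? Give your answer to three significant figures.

1.00 μM

Step 1: 180 μL brought to 35.4 mL → factor 35400/180 = 196.67
Step 2: 55 μL + 3700 μL = 3755 μL total → factor 3755/55 = 68.273
Step 3: 45-fold → factor 45
Step 4: 25 μL brought to 0.075 mL → factor 75/25 = 3
Overall dilution factor = 196.67 × 68.273 × 45 × 3 = 1.8126 × 10^6
Stock = 5.52 × 10^-7 μM × 1.8126 × 10^6 = 1.00 μM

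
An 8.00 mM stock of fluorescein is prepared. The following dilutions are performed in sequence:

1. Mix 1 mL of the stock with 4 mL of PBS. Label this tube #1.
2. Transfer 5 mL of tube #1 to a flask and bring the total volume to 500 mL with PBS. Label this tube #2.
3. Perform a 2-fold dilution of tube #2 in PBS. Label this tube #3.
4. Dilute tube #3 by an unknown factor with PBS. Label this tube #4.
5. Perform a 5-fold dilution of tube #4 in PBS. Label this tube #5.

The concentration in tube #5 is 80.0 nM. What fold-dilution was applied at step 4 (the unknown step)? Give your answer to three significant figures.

Step 1: 1 mL + 4 mL = 5 mL total → factor 5/1 = 5
Step 2: 5 mL brought to 500 mL → factor 500/5 = 100
Step 3: 2-fold → factor 2
Step 4: unknown factor x
Step 5: 5-fold → factor 5
Product of known-step factors = 5000
Overall factor = 8.00 mM / (80.0 nM) = 1 × 10^5
x = 1 × 10^5 / 5000 = 20.0

20.0-fold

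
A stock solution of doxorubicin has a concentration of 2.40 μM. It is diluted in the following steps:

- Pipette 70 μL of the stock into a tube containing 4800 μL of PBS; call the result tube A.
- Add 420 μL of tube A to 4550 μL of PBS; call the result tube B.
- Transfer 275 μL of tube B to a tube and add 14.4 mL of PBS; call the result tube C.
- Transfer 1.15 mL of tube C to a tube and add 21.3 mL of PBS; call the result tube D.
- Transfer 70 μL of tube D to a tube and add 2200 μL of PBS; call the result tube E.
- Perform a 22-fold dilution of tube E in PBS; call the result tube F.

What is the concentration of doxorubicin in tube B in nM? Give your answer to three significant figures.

2.92 nM

Step 1: 70 μL + 4800 μL = 4870 μL total → factor 4870/70 = 69.571
Step 2: 420 μL + 4550 μL = 4970 μL total → factor 4970/420 = 11.833
Dilution factor through tube B = 69.571 × 11.833 = 823.26
[tube B] = 2.40 μM / 823.26 = 0.002915 μM = 2.92 nM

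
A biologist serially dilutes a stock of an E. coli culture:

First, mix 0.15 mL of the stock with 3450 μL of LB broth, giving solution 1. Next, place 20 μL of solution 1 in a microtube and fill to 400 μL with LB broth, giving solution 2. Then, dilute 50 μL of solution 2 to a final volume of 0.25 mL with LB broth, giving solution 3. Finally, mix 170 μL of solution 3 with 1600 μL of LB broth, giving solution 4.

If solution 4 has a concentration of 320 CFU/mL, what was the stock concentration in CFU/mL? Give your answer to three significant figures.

Step 1: 0.15 mL + 3450 μL = 3.6 mL total → factor 3.6/0.15 = 24
Step 2: 20 μL brought to 400 μL → factor 400/20 = 20
Step 3: 50 μL brought to 0.25 mL → factor 250/50 = 5
Step 4: 170 μL + 1600 μL = 1770 μL total → factor 1770/170 = 10.412
Overall dilution factor = 24 × 20 × 5 × 10.412 = 24988
Stock = 320 CFU/mL × 24988 = 8.00 × 10^6 CFU/mL

8.00 × 10^6 CFU/mL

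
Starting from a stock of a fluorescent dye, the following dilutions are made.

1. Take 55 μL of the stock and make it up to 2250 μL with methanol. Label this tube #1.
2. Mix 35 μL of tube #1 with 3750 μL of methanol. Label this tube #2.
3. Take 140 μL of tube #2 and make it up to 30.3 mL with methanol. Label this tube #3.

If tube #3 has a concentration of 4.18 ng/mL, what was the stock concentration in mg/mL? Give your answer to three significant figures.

4.00 mg/mL

Step 1: 55 μL brought to 2250 μL → factor 2250/55 = 40.909
Step 2: 35 μL + 3750 μL = 3785 μL total → factor 3785/35 = 108.14
Step 3: 140 μL brought to 30.3 mL → factor 30300/140 = 216.43
Overall dilution factor = 40.909 × 108.14 × 216.43 = 9.5749 × 10^5
Stock = 4.18 ng/mL × 9.5749 × 10^5 = 4.002 × 10^6 ng/mL = 4.00 mg/mL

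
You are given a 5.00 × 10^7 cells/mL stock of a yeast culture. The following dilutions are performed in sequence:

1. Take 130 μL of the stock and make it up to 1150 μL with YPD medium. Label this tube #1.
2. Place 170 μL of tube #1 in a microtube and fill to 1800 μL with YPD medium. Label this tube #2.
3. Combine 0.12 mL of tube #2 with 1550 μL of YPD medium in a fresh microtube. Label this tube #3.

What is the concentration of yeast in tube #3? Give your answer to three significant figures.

3.84 × 10^4 cells/mL

Step 1: 130 μL brought to 1150 μL → factor 1150/130 = 8.8462
Step 2: 170 μL brought to 1800 μL → factor 1800/170 = 10.588
Step 3: 0.12 mL + 1550 μL = 1.67 mL total → factor 1.67/0.12 = 13.917
Overall dilution factor = 8.8462 × 10.588 × 13.917 = 1303.5
Final = 5.00 × 10^7 cells/mL / 1303.5 = 3.84 × 10^4 cells/mL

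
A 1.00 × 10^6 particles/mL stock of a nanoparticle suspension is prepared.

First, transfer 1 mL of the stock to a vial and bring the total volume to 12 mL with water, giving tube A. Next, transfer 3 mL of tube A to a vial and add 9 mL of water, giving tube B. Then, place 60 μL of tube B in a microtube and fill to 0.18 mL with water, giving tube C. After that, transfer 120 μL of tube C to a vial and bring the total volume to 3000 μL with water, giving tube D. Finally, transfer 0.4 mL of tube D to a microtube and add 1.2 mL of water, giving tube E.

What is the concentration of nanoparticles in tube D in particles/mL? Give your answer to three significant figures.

Step 1: 1 mL brought to 12 mL → factor 12/1 = 12
Step 2: 3 mL + 9 mL = 12 mL total → factor 12/3 = 4
Step 3: 60 μL brought to 0.18 mL → factor 180/60 = 3
Step 4: 120 μL brought to 3000 μL → factor 3000/120 = 25
Dilution factor through tube D = 12 × 4 × 3 × 25 = 3600
[tube D] = 1.00 × 10^6 particles/mL / 3600 = 278 particles/mL

278 particles/mL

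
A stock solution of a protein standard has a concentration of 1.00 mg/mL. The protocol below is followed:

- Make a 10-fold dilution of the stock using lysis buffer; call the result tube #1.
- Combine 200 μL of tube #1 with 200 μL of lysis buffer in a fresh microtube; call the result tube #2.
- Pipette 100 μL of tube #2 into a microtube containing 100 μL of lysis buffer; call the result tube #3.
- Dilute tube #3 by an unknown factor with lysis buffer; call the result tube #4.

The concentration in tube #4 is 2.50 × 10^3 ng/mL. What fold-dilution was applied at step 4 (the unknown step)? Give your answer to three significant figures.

Step 1: 10-fold → factor 10
Step 2: 200 μL + 200 μL = 400 μL total → factor 400/200 = 2
Step 3: 100 μL + 100 μL = 200 μL total → factor 200/100 = 2
Step 4: unknown factor x
Product of known-step factors = 40
Overall factor = 1.00 mg/mL / (2.50 × 10^3 ng/mL) = 400
x = 400 / 40 = 10.0

10.0-fold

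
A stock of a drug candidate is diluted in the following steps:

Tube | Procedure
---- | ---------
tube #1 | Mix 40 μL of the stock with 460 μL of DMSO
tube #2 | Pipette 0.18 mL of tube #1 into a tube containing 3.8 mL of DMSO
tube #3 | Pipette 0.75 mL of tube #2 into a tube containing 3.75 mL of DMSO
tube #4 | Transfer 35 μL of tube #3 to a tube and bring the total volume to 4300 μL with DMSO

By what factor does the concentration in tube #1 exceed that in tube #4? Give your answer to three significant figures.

1.63 × 10^4

Step 1: 40 μL + 460 μL = 500 μL total → factor 500/40 = 12.5
Step 2: 0.18 mL + 3.8 mL = 3.98 mL total → factor 3.98/0.18 = 22.111
Step 3: 0.75 mL + 3.75 mL = 4.5 mL total → factor 4.5/0.75 = 6
Step 4: 35 μL brought to 4300 μL → factor 4300/35 = 122.86
Dilution factor to tube #1 = 12.5; to tube #4 = 2.0374 × 10^5
[tube #1]/[tube #4] = (factor to tube #4)/(factor to tube #1) = 2.0374 × 10^5/12.5 = 1.63 × 10^4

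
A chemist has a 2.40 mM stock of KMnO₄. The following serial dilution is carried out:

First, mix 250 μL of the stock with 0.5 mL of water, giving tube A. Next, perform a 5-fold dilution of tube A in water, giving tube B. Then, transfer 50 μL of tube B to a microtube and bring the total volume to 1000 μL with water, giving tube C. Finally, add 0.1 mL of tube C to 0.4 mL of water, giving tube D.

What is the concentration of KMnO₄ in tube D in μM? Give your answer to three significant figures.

Step 1: 250 μL + 0.5 mL = 750 μL total → factor 750/250 = 3
Step 2: 5-fold → factor 5
Step 3: 50 μL brought to 1000 μL → factor 1000/50 = 20
Step 4: 0.1 mL + 0.4 mL = 0.5 mL total → factor 0.5/0.1 = 5
Overall dilution factor = 3 × 5 × 20 × 5 = 1500
Final = 2.40 mM / 1500 = 0.001600 mM = 1.60 μM

1.60 μM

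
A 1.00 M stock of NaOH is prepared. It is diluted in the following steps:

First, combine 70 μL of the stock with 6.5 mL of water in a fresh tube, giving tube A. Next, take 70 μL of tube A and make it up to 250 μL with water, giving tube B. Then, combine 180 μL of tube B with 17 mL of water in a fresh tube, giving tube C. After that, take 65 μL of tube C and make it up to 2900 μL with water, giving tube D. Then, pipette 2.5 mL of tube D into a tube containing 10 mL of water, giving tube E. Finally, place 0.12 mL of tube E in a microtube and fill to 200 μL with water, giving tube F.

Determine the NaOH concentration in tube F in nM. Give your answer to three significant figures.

84.1 nM

Step 1: 70 μL + 6.5 mL = 6570 μL total → factor 6570/70 = 93.857
Step 2: 70 μL brought to 250 μL → factor 250/70 = 3.5714
Step 3: 180 μL + 17 mL = 17180 μL total → factor 17180/180 = 95.444
Step 4: 65 μL brought to 2900 μL → factor 2900/65 = 44.615
Step 5: 2.5 mL + 10 mL = 12.5 mL total → factor 12.5/2.5 = 5
Step 6: 0.12 mL brought to 200 μL → factor 0.2/0.12 = 1.6667
Overall dilution factor = 93.857 × 3.5714 × 95.444 × 44.615 × 5 × 1.6667 = 1.1895 × 10^7
Final = 1.00 M / 1.1895 × 10^7 = 8.407 × 10^-8 M = 84.1 nM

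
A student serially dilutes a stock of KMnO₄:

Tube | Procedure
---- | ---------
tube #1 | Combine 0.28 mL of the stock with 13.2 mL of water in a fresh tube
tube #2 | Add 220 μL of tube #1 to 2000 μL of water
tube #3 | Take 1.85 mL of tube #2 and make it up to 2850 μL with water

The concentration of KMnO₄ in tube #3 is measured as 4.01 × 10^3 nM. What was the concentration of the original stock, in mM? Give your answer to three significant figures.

Step 1: 0.28 mL + 13.2 mL = 13.48 mL total → factor 13.48/0.28 = 48.143
Step 2: 220 μL + 2000 μL = 2220 μL total → factor 2220/220 = 10.091
Step 3: 1.85 mL brought to 2850 μL → factor 2.85/1.85 = 1.5405
Overall dilution factor = 48.143 × 10.091 × 1.5405 = 748.4
Stock = 4.01 × 10^3 nM × 748.4 = 3.001 × 10^6 nM = 3.00 mM

3.00 mM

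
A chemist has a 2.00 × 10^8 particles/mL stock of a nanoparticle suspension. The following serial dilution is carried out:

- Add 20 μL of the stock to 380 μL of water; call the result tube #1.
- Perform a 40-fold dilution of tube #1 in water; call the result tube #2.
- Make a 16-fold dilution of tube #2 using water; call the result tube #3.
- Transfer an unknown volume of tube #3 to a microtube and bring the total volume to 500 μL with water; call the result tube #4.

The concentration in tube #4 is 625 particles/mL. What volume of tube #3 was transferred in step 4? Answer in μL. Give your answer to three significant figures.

20.0 μL

Step 1: 20 μL + 380 μL = 400 μL total → factor 400/20 = 20
Step 2: 40-fold → factor 40
Step 3: 16-fold → factor 16
Step 4: v brought to 500 μL → factor = 500 μL/v
Product of known-step factors = 12800
Overall factor = 2.00 × 10^8 particles/mL / (625 particles/mL) = 3.2 × 10^5
Step-4 factor = 3.2 × 10^5 / 12800 = 25
v = 500 μL / 25 = 20.0 μL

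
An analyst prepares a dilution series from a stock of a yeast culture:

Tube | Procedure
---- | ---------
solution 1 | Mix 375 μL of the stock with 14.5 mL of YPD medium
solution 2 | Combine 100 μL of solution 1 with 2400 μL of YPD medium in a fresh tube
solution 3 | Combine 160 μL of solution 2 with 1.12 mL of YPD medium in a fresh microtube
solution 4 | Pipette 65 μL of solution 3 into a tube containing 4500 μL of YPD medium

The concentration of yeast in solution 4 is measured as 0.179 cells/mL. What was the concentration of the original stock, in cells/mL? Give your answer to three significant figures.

Step 1: 375 μL + 14.5 mL = 14875 μL total → factor 14875/375 = 39.667
Step 2: 100 μL + 2400 μL = 2500 μL total → factor 2500/100 = 25
Step 3: 160 μL + 1.12 mL = 1280 μL total → factor 1280/160 = 8
Step 4: 65 μL + 4500 μL = 4565 μL total → factor 4565/65 = 70.231
Overall dilution factor = 39.667 × 25 × 8 × 70.231 = 5.5716 × 10^5
Stock = 0.179 cells/mL × 5.5716 × 10^5 = 9.97 × 10^4 cells/mL

9.97 × 10^4 cells/mL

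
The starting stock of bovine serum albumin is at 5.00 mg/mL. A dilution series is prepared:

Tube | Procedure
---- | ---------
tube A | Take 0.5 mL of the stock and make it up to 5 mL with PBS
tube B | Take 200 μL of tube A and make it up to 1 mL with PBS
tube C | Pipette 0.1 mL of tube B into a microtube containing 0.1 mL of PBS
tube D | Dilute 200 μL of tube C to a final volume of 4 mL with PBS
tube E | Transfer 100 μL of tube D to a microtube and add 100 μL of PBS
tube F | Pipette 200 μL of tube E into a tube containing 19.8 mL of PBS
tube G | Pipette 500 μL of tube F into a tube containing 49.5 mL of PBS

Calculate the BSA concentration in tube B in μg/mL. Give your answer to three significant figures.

100 μg/mL

Step 1: 0.5 mL brought to 5 mL → factor 5/0.5 = 10
Step 2: 200 μL brought to 1 mL → factor 1000/200 = 5
Dilution factor through tube B = 10 × 5 = 50
[tube B] = 5.00 mg/mL / 50 = 0.1000 mg/mL = 100 μg/mL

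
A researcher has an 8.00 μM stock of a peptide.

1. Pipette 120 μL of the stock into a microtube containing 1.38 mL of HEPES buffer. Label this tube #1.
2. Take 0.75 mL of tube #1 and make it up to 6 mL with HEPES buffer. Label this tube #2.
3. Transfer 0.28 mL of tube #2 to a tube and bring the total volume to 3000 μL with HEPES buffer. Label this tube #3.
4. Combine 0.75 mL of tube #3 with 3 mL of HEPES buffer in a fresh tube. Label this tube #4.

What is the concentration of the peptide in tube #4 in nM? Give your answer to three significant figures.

Step 1: 120 μL + 1.38 mL = 1500 μL total → factor 1500/120 = 12.5
Step 2: 0.75 mL brought to 6 mL → factor 6/0.75 = 8
Step 3: 0.28 mL brought to 3000 μL → factor 3/0.28 = 10.714
Step 4: 0.75 mL + 3 mL = 3.75 mL total → factor 3.75/0.75 = 5
Overall dilution factor = 12.5 × 8 × 10.714 × 5 = 5357.1
Final = 8.00 μM / 5357.1 = 0.001493 μM = 1.49 nM

1.49 nM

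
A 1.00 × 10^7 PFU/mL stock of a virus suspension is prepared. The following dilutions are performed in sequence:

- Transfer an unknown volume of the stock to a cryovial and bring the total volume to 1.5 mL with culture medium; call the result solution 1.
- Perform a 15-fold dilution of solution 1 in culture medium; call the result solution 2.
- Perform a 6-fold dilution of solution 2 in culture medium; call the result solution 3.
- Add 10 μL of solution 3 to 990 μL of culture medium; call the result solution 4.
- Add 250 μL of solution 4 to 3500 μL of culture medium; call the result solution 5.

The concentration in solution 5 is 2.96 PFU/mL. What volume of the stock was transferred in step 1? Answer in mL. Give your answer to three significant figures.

0.0599 mL

Step 1: v brought to 1.5 mL → factor = 1.5 mL/v
Step 2: 15-fold → factor 15
Step 3: 6-fold → factor 6
Step 4: 10 μL + 990 μL = 1000 μL total → factor 1000/10 = 100
Step 5: 250 μL + 3500 μL = 3750 μL total → factor 3750/250 = 15
Product of known-step factors = 1.35 × 10^5
Overall factor = 1.00 × 10^7 PFU/mL / (2.96 PFU/mL) = 3.3784 × 10^6
Step-1 factor = 3.3784 × 10^6 / 1.35 × 10^5 = 25.025
v = 1.5 mL / 25.025 = 0.0599 mL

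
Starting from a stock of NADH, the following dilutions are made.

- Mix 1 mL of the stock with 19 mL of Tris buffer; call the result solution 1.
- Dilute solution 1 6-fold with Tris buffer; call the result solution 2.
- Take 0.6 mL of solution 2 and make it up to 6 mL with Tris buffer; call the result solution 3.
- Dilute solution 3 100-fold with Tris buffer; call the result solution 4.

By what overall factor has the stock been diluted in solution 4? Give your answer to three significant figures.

1.20 × 10^5

Step 1: 1 mL + 19 mL = 20 mL total → factor 20/1 = 20
Step 2: 6-fold → factor 6
Step 3: 0.6 mL brought to 6 mL → factor 6/0.6 = 10
Step 4: 100-fold → factor 100
Overall dilution factor = 20 × 6 × 10 × 100 = 1.2 × 10^5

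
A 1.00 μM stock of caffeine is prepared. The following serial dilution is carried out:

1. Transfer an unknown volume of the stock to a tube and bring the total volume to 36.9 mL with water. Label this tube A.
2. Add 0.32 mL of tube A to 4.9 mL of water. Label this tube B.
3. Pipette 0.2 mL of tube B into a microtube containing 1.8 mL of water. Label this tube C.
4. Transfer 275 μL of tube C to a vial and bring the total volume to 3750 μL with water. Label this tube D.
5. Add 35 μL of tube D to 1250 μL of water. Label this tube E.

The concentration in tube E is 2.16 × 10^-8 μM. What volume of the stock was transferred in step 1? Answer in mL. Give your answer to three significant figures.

0.0651 mL

Step 1: v brought to 36.9 mL → factor = 36.9 mL/v
Step 2: 0.32 mL + 4.9 mL = 5.22 mL total → factor 5.22/0.32 = 16.312
Step 3: 0.2 mL + 1.8 mL = 2 mL total → factor 2/0.2 = 10
Step 4: 275 μL brought to 3750 μL → factor 3750/275 = 13.636
Step 5: 35 μL + 1250 μL = 1285 μL total → factor 1285/35 = 36.714
Product of known-step factors = 81668
Overall factor = 1.00 μM / (2.16 × 10^-8 μM) = 4.6296 × 10^7
Step-1 factor = 4.6296 × 10^7 / 81668 = 566.88
v = 36.9 mL / 566.88 = 0.0651 mL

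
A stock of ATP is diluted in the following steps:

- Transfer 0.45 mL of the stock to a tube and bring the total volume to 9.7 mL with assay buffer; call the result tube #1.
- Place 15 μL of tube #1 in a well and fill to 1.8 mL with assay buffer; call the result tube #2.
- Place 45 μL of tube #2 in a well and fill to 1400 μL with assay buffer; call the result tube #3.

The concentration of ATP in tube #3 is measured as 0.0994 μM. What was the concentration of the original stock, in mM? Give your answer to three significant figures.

8.00 mM

Step 1: 0.45 mL brought to 9.7 mL → factor 9.7/0.45 = 21.556
Step 2: 15 μL brought to 1.8 mL → factor 1800/15 = 120
Step 3: 45 μL brought to 1400 μL → factor 1400/45 = 31.111
Overall dilution factor = 21.556 × 120 × 31.111 = 80474
Stock = 0.0994 μM × 80474 = 7999 μM = 8.00 mM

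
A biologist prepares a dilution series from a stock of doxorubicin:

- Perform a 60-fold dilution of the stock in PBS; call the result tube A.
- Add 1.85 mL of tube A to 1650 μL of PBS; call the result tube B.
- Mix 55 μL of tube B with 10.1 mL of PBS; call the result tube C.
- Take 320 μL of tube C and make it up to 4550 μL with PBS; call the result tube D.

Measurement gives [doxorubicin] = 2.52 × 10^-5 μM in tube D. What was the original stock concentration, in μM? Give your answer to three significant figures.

Step 1: 60-fold → factor 60
Step 2: 1.85 mL + 1650 μL = 3.5 mL total → factor 3.5/1.85 = 1.8919
Step 3: 55 μL + 10.1 mL = 10155 μL total → factor 10155/55 = 184.64
Step 4: 320 μL brought to 4550 μL → factor 4550/320 = 14.219
Overall dilution factor = 60 × 1.8919 × 184.64 × 14.219 = 2.9801 × 10^5
Stock = 2.52 × 10^-5 μM × 2.9801 × 10^5 = 7.51 μM

7.51 μM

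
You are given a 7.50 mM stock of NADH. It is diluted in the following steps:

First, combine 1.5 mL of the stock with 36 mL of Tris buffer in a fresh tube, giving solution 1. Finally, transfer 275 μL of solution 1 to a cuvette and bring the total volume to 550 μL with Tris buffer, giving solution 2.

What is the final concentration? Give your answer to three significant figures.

0.150 mM

Step 1: 1.5 mL + 36 mL = 37.5 mL total → factor 37.5/1.5 = 25
Step 2: 275 μL brought to 550 μL → factor 550/275 = 2
Overall dilution factor = 25 × 2 = 50
Final = 7.50 mM / 50 = 0.150 mM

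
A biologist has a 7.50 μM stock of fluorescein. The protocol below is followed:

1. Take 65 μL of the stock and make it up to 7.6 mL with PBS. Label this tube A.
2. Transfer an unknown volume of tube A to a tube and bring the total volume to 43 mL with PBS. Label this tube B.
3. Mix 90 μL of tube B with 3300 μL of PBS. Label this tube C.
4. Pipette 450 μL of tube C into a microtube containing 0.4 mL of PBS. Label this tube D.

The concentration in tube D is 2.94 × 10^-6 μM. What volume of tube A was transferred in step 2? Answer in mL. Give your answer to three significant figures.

Step 1: 65 μL brought to 7.6 mL → factor 7600/65 = 116.92
Step 2: v brought to 43 mL → factor = 43 mL/v
Step 3: 90 μL + 3300 μL = 3390 μL total → factor 3390/90 = 37.667
Step 4: 450 μL + 0.4 mL = 850 μL total → factor 850/450 = 1.8889
Product of known-step factors = 8318.9
Overall factor = 7.50 μM / (2.94 × 10^-6 μM) = 2.551 × 10^6
Step-2 factor = 2.551 × 10^6 / 8318.9 = 306.66
v = 43 mL / 306.66 = 0.140 mL

0.140 mL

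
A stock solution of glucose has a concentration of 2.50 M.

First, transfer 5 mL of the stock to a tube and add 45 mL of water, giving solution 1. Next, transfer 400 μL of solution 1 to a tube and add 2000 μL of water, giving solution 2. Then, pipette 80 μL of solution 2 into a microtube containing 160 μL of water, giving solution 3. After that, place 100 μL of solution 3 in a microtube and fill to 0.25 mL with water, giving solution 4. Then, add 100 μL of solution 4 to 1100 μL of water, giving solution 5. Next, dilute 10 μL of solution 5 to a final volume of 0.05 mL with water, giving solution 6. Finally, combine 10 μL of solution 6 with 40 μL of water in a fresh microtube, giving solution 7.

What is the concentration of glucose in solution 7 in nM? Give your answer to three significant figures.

1.85 × 10^4 nM

Step 1: 5 mL + 45 mL = 50 mL total → factor 50/5 = 10
Step 2: 400 μL + 2000 μL = 2400 μL total → factor 2400/400 = 6
Step 3: 80 μL + 160 μL = 240 μL total → factor 240/80 = 3
Step 4: 100 μL brought to 0.25 mL → factor 250/100 = 2.5
Step 5: 100 μL + 1100 μL = 1200 μL total → factor 1200/100 = 12
Step 6: 10 μL brought to 0.05 mL → factor 50/10 = 5
Step 7: 10 μL + 40 μL = 50 μL total → factor 50/10 = 5
Overall dilution factor = 10 × 6 × 3 × 2.5 × 12 × 5 × 5 = 1.35 × 10^5
Final = 2.50 M / 1.35 × 10^5 = 1.852 × 10^-5 M = 1.85 × 10^4 nM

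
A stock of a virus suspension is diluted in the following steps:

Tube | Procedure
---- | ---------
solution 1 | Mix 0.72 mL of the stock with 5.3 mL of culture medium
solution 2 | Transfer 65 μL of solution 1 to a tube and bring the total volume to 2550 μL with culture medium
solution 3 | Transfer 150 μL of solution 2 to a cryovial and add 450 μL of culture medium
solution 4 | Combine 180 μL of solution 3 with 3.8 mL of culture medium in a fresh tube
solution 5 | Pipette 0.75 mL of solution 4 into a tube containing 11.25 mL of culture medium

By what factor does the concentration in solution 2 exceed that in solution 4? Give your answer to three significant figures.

Step 1: 0.72 mL + 5.3 mL = 6.02 mL total → factor 6.02/0.72 = 8.3611
Step 2: 65 μL brought to 2550 μL → factor 2550/65 = 39.231
Step 3: 150 μL + 450 μL = 600 μL total → factor 600/150 = 4
Step 4: 180 μL + 3.8 mL = 3980 μL total → factor 3980/180 = 22.111
Dilution factor to solution 2 = 328.01; to solution 4 = 29011
[solution 2]/[solution 4] = (factor to solution 4)/(factor to solution 2) = 29011/328.01 = 88.4

88.4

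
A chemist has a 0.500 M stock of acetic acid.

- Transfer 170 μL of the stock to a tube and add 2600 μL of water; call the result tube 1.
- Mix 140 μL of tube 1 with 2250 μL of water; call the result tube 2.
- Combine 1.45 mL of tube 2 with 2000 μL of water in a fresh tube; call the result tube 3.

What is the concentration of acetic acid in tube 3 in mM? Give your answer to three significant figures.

Step 1: 170 μL + 2600 μL = 2770 μL total → factor 2770/170 = 16.294
Step 2: 140 μL + 2250 μL = 2390 μL total → factor 2390/140 = 17.071
Step 3: 1.45 mL + 2000 μL = 3.45 mL total → factor 3.45/1.45 = 2.3793
Overall dilution factor = 16.294 × 17.071 × 2.3793 = 661.84
Final = 0.500 M / 661.84 = 0.0007555 M = 0.755 mM

0.755 mM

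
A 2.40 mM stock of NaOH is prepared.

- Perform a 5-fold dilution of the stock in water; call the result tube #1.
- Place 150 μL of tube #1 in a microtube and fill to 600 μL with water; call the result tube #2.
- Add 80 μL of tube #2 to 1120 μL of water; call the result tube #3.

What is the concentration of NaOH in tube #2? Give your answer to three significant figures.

0.120 mM

Step 1: 5-fold → factor 5
Step 2: 150 μL brought to 600 μL → factor 600/150 = 4
Dilution factor through tube #2 = 5 × 4 = 20
[tube #2] = 2.40 mM / 20 = 0.120 mM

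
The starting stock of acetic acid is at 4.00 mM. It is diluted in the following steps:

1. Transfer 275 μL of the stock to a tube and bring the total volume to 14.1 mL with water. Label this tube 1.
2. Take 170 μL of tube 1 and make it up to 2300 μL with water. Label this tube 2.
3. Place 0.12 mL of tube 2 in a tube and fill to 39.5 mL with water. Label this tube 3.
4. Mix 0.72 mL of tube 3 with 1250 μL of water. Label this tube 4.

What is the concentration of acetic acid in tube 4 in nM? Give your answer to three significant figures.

Step 1: 275 μL brought to 14.1 mL → factor 14100/275 = 51.273
Step 2: 170 μL brought to 2300 μL → factor 2300/170 = 13.529
Step 3: 0.12 mL brought to 39.5 mL → factor 39.5/0.12 = 329.17
Step 4: 0.72 mL + 1250 μL = 1.97 mL total → factor 1.97/0.72 = 2.7361
Dilution factor through tube 4 = 51.273 × 13.529 × 329.17 × 2.7361 = 6.2476 × 10^5
[tube 4] = 4.00 mM / 6.2476 × 10^5 = 6.402 × 10^-6 mM = 6.40 nM

6.40 nM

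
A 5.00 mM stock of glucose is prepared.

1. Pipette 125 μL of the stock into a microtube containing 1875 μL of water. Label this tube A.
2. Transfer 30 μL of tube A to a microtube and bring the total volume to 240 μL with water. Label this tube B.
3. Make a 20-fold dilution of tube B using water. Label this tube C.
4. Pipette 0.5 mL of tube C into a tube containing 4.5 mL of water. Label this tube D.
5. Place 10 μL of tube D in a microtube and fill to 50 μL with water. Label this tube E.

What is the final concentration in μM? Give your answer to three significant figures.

0.0391 μM

Step 1: 125 μL + 1875 μL = 2000 μL total → factor 2000/125 = 16
Step 2: 30 μL brought to 240 μL → factor 240/30 = 8
Step 3: 20-fold → factor 20
Step 4: 0.5 mL + 4.5 mL = 5 mL total → factor 5/0.5 = 10
Step 5: 10 μL brought to 50 μL → factor 50/10 = 5
Overall dilution factor = 16 × 8 × 20 × 10 × 5 = 1.28 × 10^5
Final = 5.00 mM / 1.28 × 10^5 = 3.906 × 10^-5 mM = 0.0391 μM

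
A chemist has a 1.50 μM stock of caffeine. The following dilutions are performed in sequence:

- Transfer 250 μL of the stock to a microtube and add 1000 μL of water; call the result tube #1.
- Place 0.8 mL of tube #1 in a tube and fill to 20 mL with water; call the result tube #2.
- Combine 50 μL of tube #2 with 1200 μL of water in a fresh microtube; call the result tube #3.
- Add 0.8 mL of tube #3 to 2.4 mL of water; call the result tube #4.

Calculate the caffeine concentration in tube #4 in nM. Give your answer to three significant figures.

Step 1: 250 μL + 1000 μL = 1250 μL total → factor 1250/250 = 5
Step 2: 0.8 mL brought to 20 mL → factor 20/0.8 = 25
Step 3: 50 μL + 1200 μL = 1250 μL total → factor 1250/50 = 25
Step 4: 0.8 mL + 2.4 mL = 3.2 mL total → factor 3.2/0.8 = 4
Dilution factor through tube #4 = 5 × 25 × 25 × 4 = 12500
[tube #4] = 1.50 μM / 12500 = 0.0001200 μM = 0.120 nM

0.120 nM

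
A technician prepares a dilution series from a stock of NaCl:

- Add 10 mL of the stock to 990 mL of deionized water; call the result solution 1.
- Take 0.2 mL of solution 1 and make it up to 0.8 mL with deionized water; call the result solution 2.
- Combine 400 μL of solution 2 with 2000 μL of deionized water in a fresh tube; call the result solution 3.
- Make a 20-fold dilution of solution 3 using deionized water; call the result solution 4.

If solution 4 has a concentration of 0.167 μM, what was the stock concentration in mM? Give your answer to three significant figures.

8.02 mM

Step 1: 10 mL + 990 mL = 1000 mL total → factor 1000/10 = 100
Step 2: 0.2 mL brought to 0.8 mL → factor 0.8/0.2 = 4
Step 3: 400 μL + 2000 μL = 2400 μL total → factor 2400/400 = 6
Step 4: 20-fold → factor 20
Overall dilution factor = 100 × 4 × 6 × 20 = 48000
Stock = 0.167 μM × 48000 = 8016 μM = 8.02 mM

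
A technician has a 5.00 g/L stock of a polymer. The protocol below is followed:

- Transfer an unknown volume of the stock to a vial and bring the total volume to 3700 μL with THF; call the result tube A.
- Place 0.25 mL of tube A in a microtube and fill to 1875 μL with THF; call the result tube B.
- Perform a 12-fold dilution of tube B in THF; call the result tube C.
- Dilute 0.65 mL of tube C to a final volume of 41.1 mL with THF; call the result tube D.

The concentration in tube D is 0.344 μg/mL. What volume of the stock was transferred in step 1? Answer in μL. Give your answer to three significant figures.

Step 1: v brought to 3700 μL → factor = 3700 μL/v
Step 2: 0.25 mL brought to 1875 μL → factor 1.875/0.25 = 7.5
Step 3: 12-fold → factor 12
Step 4: 0.65 mL brought to 41.1 mL → factor 41.1/0.65 = 63.231
Product of known-step factors = 5690.8
Overall factor = 5.00 g/L / (0.344 μg/mL) = 14535
Step-1 factor = 14535 / 5690.8 = 2.5541
v = 3700 μL / 2.5541 = 1.45 × 10^3 μL

1.45 × 10^3 μL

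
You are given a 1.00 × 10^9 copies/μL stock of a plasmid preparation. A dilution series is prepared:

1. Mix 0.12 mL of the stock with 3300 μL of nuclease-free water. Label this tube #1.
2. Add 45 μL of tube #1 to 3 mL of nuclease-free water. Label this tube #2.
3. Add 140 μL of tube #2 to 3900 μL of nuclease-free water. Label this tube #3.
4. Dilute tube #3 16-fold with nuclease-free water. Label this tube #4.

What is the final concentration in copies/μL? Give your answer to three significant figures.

Step 1: 0.12 mL + 3300 μL = 3.42 mL total → factor 3.42/0.12 = 28.5
Step 2: 45 μL + 3 mL = 3045 μL total → factor 3045/45 = 67.667
Step 3: 140 μL + 3900 μL = 4040 μL total → factor 4040/140 = 28.857
Step 4: 16-fold → factor 16
Overall dilution factor = 28.5 × 67.667 × 28.857 × 16 = 8.9042 × 10^5
Final = 1.00 × 10^9 copies/μL / 8.9042 × 10^5 = 1.12 × 10^3 copies/μL

1.12 × 10^3 copies/μL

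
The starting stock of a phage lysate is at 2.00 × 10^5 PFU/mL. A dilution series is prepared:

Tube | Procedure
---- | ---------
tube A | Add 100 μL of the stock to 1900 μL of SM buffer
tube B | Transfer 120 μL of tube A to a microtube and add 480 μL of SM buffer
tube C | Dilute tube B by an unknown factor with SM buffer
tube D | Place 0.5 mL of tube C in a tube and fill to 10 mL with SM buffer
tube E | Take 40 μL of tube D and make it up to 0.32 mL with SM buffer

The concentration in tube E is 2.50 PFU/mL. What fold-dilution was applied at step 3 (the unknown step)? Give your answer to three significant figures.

5.00-fold

Step 1: 100 μL + 1900 μL = 2000 μL total → factor 2000/100 = 20
Step 2: 120 μL + 480 μL = 600 μL total → factor 600/120 = 5
Step 3: unknown factor x
Step 4: 0.5 mL brought to 10 mL → factor 10/0.5 = 20
Step 5: 40 μL brought to 0.32 mL → factor 320/40 = 8
Product of known-step factors = 16000
Overall factor = 2.00 × 10^5 PFU/mL / (2.50 PFU/mL) = 80000
x = 80000 / 16000 = 5.00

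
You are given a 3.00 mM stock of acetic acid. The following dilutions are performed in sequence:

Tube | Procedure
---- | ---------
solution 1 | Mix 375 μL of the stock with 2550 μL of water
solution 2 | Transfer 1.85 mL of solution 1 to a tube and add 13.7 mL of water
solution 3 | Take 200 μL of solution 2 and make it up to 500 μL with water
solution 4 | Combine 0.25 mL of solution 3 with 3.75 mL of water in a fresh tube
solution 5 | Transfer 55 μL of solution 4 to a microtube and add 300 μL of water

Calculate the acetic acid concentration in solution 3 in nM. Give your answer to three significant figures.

1.83 × 10^4 nM

Step 1: 375 μL + 2550 μL = 2925 μL total → factor 2925/375 = 7.8
Step 2: 1.85 mL + 13.7 mL = 15.55 mL total → factor 15.55/1.85 = 8.4054
Step 3: 200 μL brought to 500 μL → factor 500/200 = 2.5
Dilution factor through solution 3 = 7.8 × 8.4054 × 2.5 = 163.91
[solution 3] = 3.00 mM / 163.91 = 0.01830 mM = 1.83 × 10^4 nM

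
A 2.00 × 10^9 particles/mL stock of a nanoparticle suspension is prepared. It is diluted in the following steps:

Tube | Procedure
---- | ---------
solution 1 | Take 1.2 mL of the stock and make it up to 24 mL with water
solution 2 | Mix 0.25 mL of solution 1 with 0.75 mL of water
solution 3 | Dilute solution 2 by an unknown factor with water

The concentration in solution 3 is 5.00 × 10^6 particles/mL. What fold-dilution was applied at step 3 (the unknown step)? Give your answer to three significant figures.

Step 1: 1.2 mL brought to 24 mL → factor 24/1.2 = 20
Step 2: 0.25 mL + 0.75 mL = 1 mL total → factor 1/0.25 = 4
Step 3: unknown factor x
Product of known-step factors = 80
Overall factor = 2.00 × 10^9 particles/mL / (5.00 × 10^6 particles/mL) = 400
x = 400 / 80 = 5.00

5.00-fold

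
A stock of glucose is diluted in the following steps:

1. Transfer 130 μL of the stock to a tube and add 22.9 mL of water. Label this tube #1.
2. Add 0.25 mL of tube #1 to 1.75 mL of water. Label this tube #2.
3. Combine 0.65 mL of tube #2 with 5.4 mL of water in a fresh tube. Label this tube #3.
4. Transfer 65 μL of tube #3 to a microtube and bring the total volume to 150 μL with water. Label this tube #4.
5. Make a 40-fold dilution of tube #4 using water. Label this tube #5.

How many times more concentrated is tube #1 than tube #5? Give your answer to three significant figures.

6.87 × 10^3

Step 1: 130 μL + 22.9 mL = 23030 μL total → factor 23030/130 = 177.15
Step 2: 0.25 mL + 1.75 mL = 2 mL total → factor 2/0.25 = 8
Step 3: 0.65 mL + 5.4 mL = 6.05 mL total → factor 6.05/0.65 = 9.3077
Step 4: 65 μL brought to 150 μL → factor 150/65 = 2.3077
Step 5: 40-fold → factor 40
Dilution factor to tube #1 = 177.15; to tube #5 = 1.2176 × 10^6
[tube #1]/[tube #5] = (factor to tube #5)/(factor to tube #1) = 1.2176 × 10^6/177.15 = 6.87 × 10^3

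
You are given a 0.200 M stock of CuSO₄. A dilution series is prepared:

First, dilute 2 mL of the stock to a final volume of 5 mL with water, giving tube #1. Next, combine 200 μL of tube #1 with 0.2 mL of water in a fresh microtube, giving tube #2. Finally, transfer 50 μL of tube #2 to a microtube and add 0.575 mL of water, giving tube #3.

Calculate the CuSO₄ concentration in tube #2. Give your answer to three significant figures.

0.0400 M

Step 1: 2 mL brought to 5 mL → factor 5/2 = 2.5
Step 2: 200 μL + 0.2 mL = 400 μL total → factor 400/200 = 2
Dilution factor through tube #2 = 2.5 × 2 = 5
[tube #2] = 0.200 M / 5 = 0.0400 M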